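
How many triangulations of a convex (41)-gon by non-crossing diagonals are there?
C_39 = 680425371729975800390

These polygon triangulations are counted by the Catalan number C_n = (1/(n + 1)) · C(2n, n). For n = 39: C_39 = (1/40) · C(78, 39) = 27217014869199032015600/40 = 680425371729975800390.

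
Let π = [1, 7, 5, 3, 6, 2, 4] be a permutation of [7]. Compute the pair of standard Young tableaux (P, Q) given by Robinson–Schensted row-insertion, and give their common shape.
P = [1, 2, 4] / [3, 6] / [5] / [7];  Q = [1, 2, 5] / [3, 7] / [4] / [6];  common shape = (3, 2, 1, 1)

Row-insert the values π_1, π_2, … into P one at a time, bumping the leftmost entry strictly greater than the inserted value down to the next row. The recording tableau Q records, in position (i, j), the step at which that cell was added to P.
  Insert 1 (step 1): P = [1];  Q = [1]
  Insert 7 (step 2): P = [1, 7];  Q = [1, 2]
  Insert 5 (step 3): P = [1, 5] / [7];  Q = [1, 2] / [3]
  Insert 3 (step 4): P = [1, 3] / [5] / [7];  Q = [1, 2] / [3] / [4]
  Insert 6 (step 5): P = [1, 3, 6] / [5] / [7];  Q = [1, 2, 5] / [3] / [4]
  Insert 2 (step 6): P = [1, 2, 6] / [3] / [5] / [7];  Q = [1, 2, 5] / [3] / [4] / [6]
  Insert 4 (step 7): P = [1, 2, 4] / [3, 6] / [5] / [7];  Q = [1, 2, 5] / [3, 7] / [4] / [6]
Final shape: (3, 2, 1, 1).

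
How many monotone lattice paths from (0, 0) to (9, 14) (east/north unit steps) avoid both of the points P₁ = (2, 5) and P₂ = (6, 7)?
Number of paths = 408830

Inclusion–exclusion. Total paths: C(23, 9) = 817190. Through P₁: C(7, 2)·C(16, 7) = 240240. Through P₂: C(13, 6)·C(10, 3) = 205920. Since P₁ is strictly southwest of P₂, a monotone path through both must visit P₁ then P₂; paths through both = C(7, 2)·C(6, 4)·C(10, 3) = 37800. Avoid both = 817190 − 240240 − 205920 + 37800 = 408830.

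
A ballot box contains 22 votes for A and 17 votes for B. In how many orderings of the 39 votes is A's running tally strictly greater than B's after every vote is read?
Strict-lead orderings = 6541168950

Total orderings of the 39 votes with 22 for A: C(39, 22) = 51021117810. By the Bertrand ballot formula (Cycle Lemma / reflection principle), the number of orderings in which A is strictly ahead of B throughout is (p − q)/(p + q) · C(p + q, p) = (22 − 17)/(22 + 17) · 51021117810 = 6541168950.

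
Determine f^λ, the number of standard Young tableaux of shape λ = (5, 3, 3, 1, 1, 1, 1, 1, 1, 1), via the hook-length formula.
# SYT of shape (5, 3, 3, 1, 1, 1, 1, 1, 1, 1) = 1145664

Hook-length formula: f^λ = n! / Π hook(c), product over all cells c of the Young diagram. For λ = (5, 3, 3, 1, 1, 1, 1, 1, 1, 1), n = 18 boxes. Hook lengths by row (left-to-right, top-to-bottom): [14, 6, 5, 2, 1]; [11, 3, 2]; [10, 2, 1]; [7]; [6]; [5]; [4]; [3]; [2]; [1]. Product of hooks = 5588352000. So f^λ = 18! / 5588352000 = 6402373705728000 / 5588352000 = 1145664.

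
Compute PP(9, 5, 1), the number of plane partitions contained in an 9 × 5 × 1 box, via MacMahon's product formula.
PP(9, 5, 1) = 2002

Evaluate the triple product over i = 1..9, j = 1..5, k = 1..1. The factors are (2/1) · (3/2) · (4/3) · (5/4) · (6/5) · (3/2) · (4/3) · (5/4) · … (45 factors total). The numerators and denominators telescope so the product is an integer; carrying out the multiplication exactly gives PP(9, 5, 1) = 2002.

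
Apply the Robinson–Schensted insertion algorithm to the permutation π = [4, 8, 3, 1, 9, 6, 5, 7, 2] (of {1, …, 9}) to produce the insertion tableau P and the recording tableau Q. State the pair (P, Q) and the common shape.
P = [1, 2, 7] / [3, 5, 9] / [4, 6] / [8];  Q = [1, 2, 5] / [3, 6, 8] / [4, 7] / [9];  common shape = (3, 3, 2, 1)

Row-insert the values π_1, π_2, … into P one at a time, bumping the leftmost entry strictly greater than the inserted value down to the next row. The recording tableau Q records, in position (i, j), the step at which that cell was added to P.
  Insert 4 (step 1): P = [4];  Q = [1]
  Insert 8 (step 2): P = [4, 8];  Q = [1, 2]
  Insert 3 (step 3): P = [3, 8] / [4];  Q = [1, 2] / [3]
  Insert 1 (step 4): P = [1, 8] / [3] / [4];  Q = [1, 2] / [3] / [4]
  Insert 9 (step 5): P = [1, 8, 9] / [3] / [4];  Q = [1, 2, 5] / [3] / [4]
  Insert 6 (step 6): P = [1, 6, 9] / [3, 8] / [4];  Q = [1, 2, 5] / [3, 6] / [4]
  Insert 5 (step 7): P = [1, 5, 9] / [3, 6] / [4, 8];  Q = [1, 2, 5] / [3, 6] / [4, 7]
  Insert 7 (step 8): P = [1, 5, 7] / [3, 6, 9] / [4, 8];  Q = [1, 2, 5] / [3, 6, 8] / [4, 7]
  Insert 2 (step 9): P = [1, 2, 7] / [3, 5, 9] / [4, 6] / [8];  Q = [1, 2, 5] / [3, 6, 8] / [4, 7] / [9]
Final shape: (3, 3, 2, 1).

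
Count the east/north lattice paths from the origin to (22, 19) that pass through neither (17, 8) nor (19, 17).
Number of paths = 154558250850

Inclusion–exclusion. Total paths: C(41, 22) = 244662670200. Through P₁: C(25, 17)·C(16, 5) = 4724319600. Through P₂: C(36, 19)·C(5, 3) = 85974966000. Since P₁ is strictly southwest of P₂, a monotone path through both must visit P₁ then P₂; paths through both = C(25, 17)·C(11, 2)·C(5, 3) = 594866250. Avoid both = 244662670200 − 4724319600 − 85974966000 + 594866250 = 154558250850.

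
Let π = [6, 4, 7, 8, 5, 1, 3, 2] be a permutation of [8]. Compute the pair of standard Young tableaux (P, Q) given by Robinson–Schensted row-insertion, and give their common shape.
P = [1, 2, 8] / [3, 5] / [4, 7] / [6];  Q = [1, 3, 4] / [2, 5] / [6, 7] / [8];  common shape = (3, 2, 2, 1)

Row-insert the values π_1, π_2, … into P one at a time, bumping the leftmost entry strictly greater than the inserted value down to the next row. The recording tableau Q records, in position (i, j), the step at which that cell was added to P.
  Insert 6 (step 1): P = [6];  Q = [1]
  Insert 4 (step 2): P = [4] / [6];  Q = [1] / [2]
  Insert 7 (step 3): P = [4, 7] / [6];  Q = [1, 3] / [2]
  Insert 8 (step 4): P = [4, 7, 8] / [6];  Q = [1, 3, 4] / [2]
  Insert 5 (step 5): P = [4, 5, 8] / [6, 7];  Q = [1, 3, 4] / [2, 5]
  Insert 1 (step 6): P = [1, 5, 8] / [4, 7] / [6];  Q = [1, 3, 4] / [2, 5] / [6]
  Insert 3 (step 7): P = [1, 3, 8] / [4, 5] / [6, 7];  Q = [1, 3, 4] / [2, 5] / [6, 7]
  Insert 2 (step 8): P = [1, 2, 8] / [3, 5] / [4, 7] / [6];  Q = [1, 3, 4] / [2, 5] / [6, 7] / [8]
Final shape: (3, 2, 2, 1).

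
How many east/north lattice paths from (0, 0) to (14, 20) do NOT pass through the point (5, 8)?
Number of paths = 1013687730

Total paths from (0, 0) to (14, 20): C(34, 14) = 1391975640. Paths through (5, 8): (paths (0, 0) → (5, 8)) × (paths (5, 8) → (14, 20)) = C(13, 5) · C(21, 9) = 1287 · 293930 = 378287910. Avoidance count = 1391975640 − 378287910 = 1013687730.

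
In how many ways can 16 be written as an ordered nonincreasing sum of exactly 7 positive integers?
p(16, 7 parts) = 28

Partitions of n into exactly k parts ↔ partitions of n − k into at most k parts (subtract 1 from each part). For n = 16, k = 7, the partitions are: 10+1+1+1+1+1+1, 9+2+1+1+1+1+1, 8+3+1+1+1+1+1, 8+2+2+1+1+1+1, 7+4+1+1+1+1+1, 7+3+2+1+1+1+1, 7+2+2+2+1+1+1, 6+5+1+1+1+1+1, 6+4+2+1+1+1+1, 6+3+3+1+1+1+1, 6+3+2+2+1+1+1, 6+2+2+2+2+1+1, 5+5+2+1+1+1+1, 5+4+3+1+1+1+1, 5+4+2+2+1+1+1, 5+3+3+2+1+1+1, 5+3+2+2+2+1+1, 5+2+2+2+2+2+1, 4+4+4+1+1+1+1, 4+4+3+2+1+1+1, 4+4+2+2+2+1+1, 4+3+3+3+1+1+1, 4+3+3+2+2+1+1, 4+3+2+2+2+2+1, 4+2+2+2+2+2+2, 3+3+3+3+2+1+1, 3+3+3+2+2+2+1, 3+3+2+2+2+2+2. Count = 28.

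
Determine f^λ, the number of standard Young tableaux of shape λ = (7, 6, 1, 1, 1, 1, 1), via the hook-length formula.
# SYT of shape (7, 6, 1, 1, 1, 1, 1) = 1233792

Hook-length formula: f^λ = n! / Π hook(c), product over all cells c of the Young diagram. For λ = (7, 6, 1, 1, 1, 1, 1), n = 18 boxes. Hook lengths by row (left-to-right, top-to-bottom): [13, 7, 6, 5, 4, 3, 1]; [11, 5, 4, 3, 2, 1]; [5]; [4]; [3]; [2]; [1]. Product of hooks = 5189184000. So f^λ = 18! / 5189184000 = 6402373705728000 / 5189184000 = 1233792.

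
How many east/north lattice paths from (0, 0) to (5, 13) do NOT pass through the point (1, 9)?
Number of paths = 7868

Total paths from (0, 0) to (5, 13): C(18, 5) = 8568. Paths through (1, 9): (paths (0, 0) → (1, 9)) × (paths (1, 9) → (5, 13)) = C(10, 1) · C(8, 4) = 10 · 70 = 700. Avoidance count = 8568 − 700 = 7868.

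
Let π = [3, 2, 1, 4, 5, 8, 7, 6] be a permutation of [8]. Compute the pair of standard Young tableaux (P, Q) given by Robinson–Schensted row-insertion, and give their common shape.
P = [1, 4, 5, 6] / [2, 7] / [3, 8];  Q = [1, 4, 5, 6] / [2, 7] / [3, 8];  common shape = (4, 2, 2)

Row-insert the values π_1, π_2, … into P one at a time, bumping the leftmost entry strictly greater than the inserted value down to the next row. The recording tableau Q records, in position (i, j), the step at which that cell was added to P.
  Insert 3 (step 1): P = [3];  Q = [1]
  Insert 2 (step 2): P = [2] / [3];  Q = [1] / [2]
  Insert 1 (step 3): P = [1] / [2] / [3];  Q = [1] / [2] / [3]
  Insert 4 (step 4): P = [1, 4] / [2] / [3];  Q = [1, 4] / [2] / [3]
  Insert 5 (step 5): P = [1, 4, 5] / [2] / [3];  Q = [1, 4, 5] / [2] / [3]
  Insert 8 (step 6): P = [1, 4, 5, 8] / [2] / [3];  Q = [1, 4, 5, 6] / [2] / [3]
  Insert 7 (step 7): P = [1, 4, 5, 7] / [2, 8] / [3];  Q = [1, 4, 5, 6] / [2, 7] / [3]
  Insert 6 (step 8): P = [1, 4, 5, 6] / [2, 7] / [3, 8];  Q = [1, 4, 5, 6] / [2, 7] / [3, 8]
Final shape: (4, 2, 2).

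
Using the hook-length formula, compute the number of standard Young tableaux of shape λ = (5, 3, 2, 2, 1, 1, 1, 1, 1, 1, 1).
# SYT of shape (5, 3, 2, 2, 1, 1, 1, 1, 1, 1, 1) = 3325608

Hook-length formula: f^λ = n! / Π hook(c), product over all cells c of the Young diagram. For λ = (5, 3, 2, 2, 1, 1, 1, 1, 1, 1, 1), n = 19 boxes. Hook lengths by row (left-to-right, top-to-bottom): [15, 7, 4, 2, 1]; [12, 4, 1]; [10, 2]; [9, 1]; [7]; [6]; [5]; [4]; [3]; [2]; [1]. Product of hooks = 36578304000. So f^λ = 19! / 36578304000 = 121645100408832000 / 36578304000 = 3325608.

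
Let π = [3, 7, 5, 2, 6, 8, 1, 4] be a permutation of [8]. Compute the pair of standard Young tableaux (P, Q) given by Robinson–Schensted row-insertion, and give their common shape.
P = [1, 4, 6, 8] / [2, 5] / [3] / [7];  Q = [1, 2, 5, 6] / [3, 8] / [4] / [7];  common shape = (4, 2, 1, 1)

Row-insert the values π_1, π_2, … into P one at a time, bumping the leftmost entry strictly greater than the inserted value down to the next row. The recording tableau Q records, in position (i, j), the step at which that cell was added to P.
  Insert 3 (step 1): P = [3];  Q = [1]
  Insert 7 (step 2): P = [3, 7];  Q = [1, 2]
  Insert 5 (step 3): P = [3, 5] / [7];  Q = [1, 2] / [3]
  Insert 2 (step 4): P = [2, 5] / [3] / [7];  Q = [1, 2] / [3] / [4]
  Insert 6 (step 5): P = [2, 5, 6] / [3] / [7];  Q = [1, 2, 5] / [3] / [4]
  Insert 8 (step 6): P = [2, 5, 6, 8] / [3] / [7];  Q = [1, 2, 5, 6] / [3] / [4]
  Insert 1 (step 7): P = [1, 5, 6, 8] / [2] / [3] / [7];  Q = [1, 2, 5, 6] / [3] / [4] / [7]
  Insert 4 (step 8): P = [1, 4, 6, 8] / [2, 5] / [3] / [7];  Q = [1, 2, 5, 6] / [3, 8] / [4] / [7]
Final shape: (4, 2, 1, 1).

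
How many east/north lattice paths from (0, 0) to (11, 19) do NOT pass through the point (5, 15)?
Number of paths = 51371460

Total paths from (0, 0) to (11, 19): C(30, 11) = 54627300. Paths through (5, 15): (paths (0, 0) → (5, 15)) × (paths (5, 15) → (11, 19)) = C(20, 5) · C(10, 6) = 15504 · 210 = 3255840. Avoidance count = 54627300 − 3255840 = 51371460.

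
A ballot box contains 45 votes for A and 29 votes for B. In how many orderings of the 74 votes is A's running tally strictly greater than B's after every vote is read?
Strict-lead orderings = 67622004810892365568

Total orderings of the 74 votes with 45 for A: C(74, 45) = 312751772250377190752. By the Bertrand ballot formula (Cycle Lemma / reflection principle), the number of orderings in which A is strictly ahead of B throughout is (p − q)/(p + q) · C(p + q, p) = (45 − 29)/(45 + 29) · 312751772250377190752 = 67622004810892365568.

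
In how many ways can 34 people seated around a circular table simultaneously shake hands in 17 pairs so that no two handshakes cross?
C_17 = 129644790

These noncrossing handshakes are counted by the Catalan number C_n = (1/(n + 1)) · C(2n, n). For n = 17: C_17 = (1/18) · C(34, 17) = 2333606220/18 = 129644790.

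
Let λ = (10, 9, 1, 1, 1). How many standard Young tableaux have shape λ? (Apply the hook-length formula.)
# SYT of shape (10, 9, 1, 1, 1) = 15242370

Hook-length formula: f^λ = n! / Π hook(c), product over all cells c of the Young diagram. For λ = (10, 9, 1, 1, 1), n = 22 boxes. Hook lengths by row (left-to-right, top-to-bottom): [14, 10, 9, 8, 7, 6, 5, 4, 3, 1]; [12, 8, 7, 6, 5, 4, 3, 2, 1]; [3]; [2]; [1]. Product of hooks = 73741860864000. So f^λ = 22! / 73741860864000 = 1124000727777607680000 / 73741860864000 = 15242370.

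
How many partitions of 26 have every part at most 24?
p(26, parts ≤ 24) = 2434

Use the recurrence p(n, m) = p(n, m−1) + p(n−m, m): either the largest part is < m (count p(n, m−1)) or the largest part is exactly m (remove one copy of m, count p(n−m, m)). With p(0, ·) = 1 this gives p(26, parts ≤ 24) = 2434. (By conjugating Young diagrams, this also counts partitions of 26 into at most 24 parts.)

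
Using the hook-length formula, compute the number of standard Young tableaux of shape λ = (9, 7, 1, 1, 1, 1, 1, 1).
# SYT of shape (9, 7, 1, 1, 1, 1, 1, 1) = 86178015

Hook-length formula: f^λ = n! / Π hook(c), product over all cells c of the Young diagram. For λ = (9, 7, 1, 1, 1, 1, 1, 1), n = 22 boxes. Hook lengths by row (left-to-right, top-to-bottom): [16, 9, 8, 7, 6, 5, 4, 2, 1]; [13, 6, 5, 4, 3, 2, 1]; [6]; [5]; [4]; [3]; [2]; [1]. Product of hooks = 13042778112000. So f^λ = 22! / 13042778112000 = 1124000727777607680000 / 13042778112000 = 86178015.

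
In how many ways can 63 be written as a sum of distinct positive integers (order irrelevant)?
q(63) = 14848

A partition into distinct parts is a strictly decreasing sequence summing to n. The recurrence d(n, m) = d(n, m−1) + d(n−m, m−1) (use part m at most once) with q(n) = d(n, n) gives q(63) = 14848. (Euler's theorem: # distinct-part partitions = # odd-part partitions.)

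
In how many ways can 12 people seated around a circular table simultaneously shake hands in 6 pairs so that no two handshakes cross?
C_6 = 132

These noncrossing handshakes are counted by the Catalan number C_n = (1/(n + 1)) · C(2n, n). For n = 6: C_6 = (1/7) · C(12, 6) = 924/7 = 132.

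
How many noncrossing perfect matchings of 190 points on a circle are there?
C_95 = 944973797977428207852605870454939596837230758234904050

These noncrossing handshakes are counted by the Catalan number C_n = (1/(n + 1)) · C(2n, n). For n = 95: C_95 = (1/96) · C(190, 95) = 90717484605833107953850163563674201296374152790550788800/96 = 944973797977428207852605870454939596837230758234904050.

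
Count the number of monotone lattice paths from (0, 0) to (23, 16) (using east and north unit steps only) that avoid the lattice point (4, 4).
Number of paths = 27832824240

Total paths from (0, 0) to (23, 16): C(39, 23) = 37711260990. Paths through (4, 4): (paths (0, 0) → (4, 4)) × (paths (4, 4) → (23, 16)) = C(8, 4) · C(31, 19) = 70 · 141120525 = 9878436750. Avoidance count = 37711260990 − 9878436750 = 27832824240.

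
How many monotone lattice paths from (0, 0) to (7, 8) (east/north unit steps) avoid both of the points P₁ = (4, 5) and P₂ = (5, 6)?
Number of paths = 2655

Inclusion–exclusion. Total paths: C(15, 7) = 6435. Through P₁: C(9, 4)·C(6, 3) = 2520. Through P₂: C(11, 5)·C(4, 2) = 2772. Since P₁ is strictly southwest of P₂, a monotone path through both must visit P₁ then P₂; paths through both = C(9, 4)·C(2, 1)·C(4, 2) = 1512. Avoid both = 6435 − 2520 − 2772 + 1512 = 2655.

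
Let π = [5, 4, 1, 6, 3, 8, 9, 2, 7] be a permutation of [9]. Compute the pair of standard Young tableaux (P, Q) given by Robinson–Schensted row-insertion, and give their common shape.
P = [1, 2, 7, 9] / [3, 6, 8] / [4] / [5];  Q = [1, 4, 6, 7] / [2, 5, 9] / [3] / [8];  common shape = (4, 3, 1, 1)

Row-insert the values π_1, π_2, … into P one at a time, bumping the leftmost entry strictly greater than the inserted value down to the next row. The recording tableau Q records, in position (i, j), the step at which that cell was added to P.
  Insert 5 (step 1): P = [5];  Q = [1]
  Insert 4 (step 2): P = [4] / [5];  Q = [1] / [2]
  Insert 1 (step 3): P = [1] / [4] / [5];  Q = [1] / [2] / [3]
  Insert 6 (step 4): P = [1, 6] / [4] / [5];  Q = [1, 4] / [2] / [3]
  Insert 3 (step 5): P = [1, 3] / [4, 6] / [5];  Q = [1, 4] / [2, 5] / [3]
  Insert 8 (step 6): P = [1, 3, 8] / [4, 6] / [5];  Q = [1, 4, 6] / [2, 5] / [3]
  Insert 9 (step 7): P = [1, 3, 8, 9] / [4, 6] / [5];  Q = [1, 4, 6, 7] / [2, 5] / [3]
  Insert 2 (step 8): P = [1, 2, 8, 9] / [3, 6] / [4] / [5];  Q = [1, 4, 6, 7] / [2, 5] / [3] / [8]
  Insert 7 (step 9): P = [1, 2, 7, 9] / [3, 6, 8] / [4] / [5];  Q = [1, 4, 6, 7] / [2, 5, 9] / [3] / [8]
Final shape: (4, 3, 1, 1).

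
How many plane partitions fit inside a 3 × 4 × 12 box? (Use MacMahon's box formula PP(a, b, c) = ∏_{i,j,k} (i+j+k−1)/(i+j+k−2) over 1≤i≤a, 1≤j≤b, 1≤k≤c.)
PP(3, 4, 12) = 176729280

Evaluate the triple product over i = 1..3, j = 1..4, k = 1..12. The factors are (2/1) · (3/2) · (4/3) · (5/4) · (6/5) · (7/6) · (8/7) · (9/8) · … (144 factors total). The numerators and denominators telescope so the product is an integer; carrying out the multiplication exactly gives PP(3, 4, 12) = 176729280.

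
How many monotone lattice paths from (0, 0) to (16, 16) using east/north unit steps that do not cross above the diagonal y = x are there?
C_16 = 35357670

These NE paths below the diagonal are counted by the Catalan number C_n = (1/(n + 1)) · C(2n, n). For n = 16: C_16 = (1/17) · C(32, 16) = 601080390/17 = 35357670.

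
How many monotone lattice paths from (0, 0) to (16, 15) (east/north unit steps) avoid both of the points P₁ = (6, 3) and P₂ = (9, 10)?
Number of paths = 181041915

Inclusion–exclusion. Total paths: C(31, 16) = 300540195. Through P₁: C(9, 6)·C(22, 10) = 54318264. Through P₂: C(19, 9)·C(12, 7) = 73163376. Since P₁ is strictly southwest of P₂, a monotone path through both must visit P₁ then P₂; paths through both = C(9, 6)·C(10, 3)·C(12, 7) = 7983360. Avoid both = 300540195 − 54318264 − 73163376 + 7983360 = 181041915.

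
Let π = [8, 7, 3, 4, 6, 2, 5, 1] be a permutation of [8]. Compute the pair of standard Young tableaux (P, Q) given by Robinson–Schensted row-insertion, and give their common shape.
P = [1, 4, 5] / [2, 6] / [3] / [7] / [8];  Q = [1, 4, 5] / [2, 7] / [3] / [6] / [8];  common shape = (3, 2, 1, 1, 1)

Row-insert the values π_1, π_2, … into P one at a time, bumping the leftmost entry strictly greater than the inserted value down to the next row. The recording tableau Q records, in position (i, j), the step at which that cell was added to P.
  Insert 8 (step 1): P = [8];  Q = [1]
  Insert 7 (step 2): P = [7] / [8];  Q = [1] / [2]
  Insert 3 (step 3): P = [3] / [7] / [8];  Q = [1] / [2] / [3]
  Insert 4 (step 4): P = [3, 4] / [7] / [8];  Q = [1, 4] / [2] / [3]
  Insert 6 (step 5): P = [3, 4, 6] / [7] / [8];  Q = [1, 4, 5] / [2] / [3]
  Insert 2 (step 6): P = [2, 4, 6] / [3] / [7] / [8];  Q = [1, 4, 5] / [2] / [3] / [6]
  Insert 5 (step 7): P = [2, 4, 5] / [3, 6] / [7] / [8];  Q = [1, 4, 5] / [2, 7] / [3] / [6]
  Insert 1 (step 8): P = [1, 4, 5] / [2, 6] / [3] / [7] / [8];  Q = [1, 4, 5] / [2, 7] / [3] / [6] / [8]
Final shape: (3, 2, 1, 1, 1).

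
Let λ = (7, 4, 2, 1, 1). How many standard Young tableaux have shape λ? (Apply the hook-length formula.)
# SYT of shape (7, 4, 2, 1, 1) = 184275

Hook-length formula: f^λ = n! / Π hook(c), product over all cells c of the Young diagram. For λ = (7, 4, 2, 1, 1), n = 15 boxes. Hook lengths by row (left-to-right, top-to-bottom): [11, 8, 6, 5, 3, 2, 1]; [7, 4, 2, 1]; [4, 1]; [2]; [1]. Product of hooks = 7096320. So f^λ = 15! / 7096320 = 1307674368000 / 7096320 = 184275.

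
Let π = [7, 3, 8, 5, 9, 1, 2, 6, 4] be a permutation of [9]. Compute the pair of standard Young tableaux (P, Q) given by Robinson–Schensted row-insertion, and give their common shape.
P = [1, 2, 4] / [3, 5, 6] / [7, 8, 9];  Q = [1, 3, 5] / [2, 4, 8] / [6, 7, 9];  common shape = (3, 3, 3)

Row-insert the values π_1, π_2, … into P one at a time, bumping the leftmost entry strictly greater than the inserted value down to the next row. The recording tableau Q records, in position (i, j), the step at which that cell was added to P.
  Insert 7 (step 1): P = [7];  Q = [1]
  Insert 3 (step 2): P = [3] / [7];  Q = [1] / [2]
  Insert 8 (step 3): P = [3, 8] / [7];  Q = [1, 3] / [2]
  Insert 5 (step 4): P = [3, 5] / [7, 8];  Q = [1, 3] / [2, 4]
  Insert 9 (step 5): P = [3, 5, 9] / [7, 8];  Q = [1, 3, 5] / [2, 4]
  Insert 1 (step 6): P = [1, 5, 9] / [3, 8] / [7];  Q = [1, 3, 5] / [2, 4] / [6]
  Insert 2 (step 7): P = [1, 2, 9] / [3, 5] / [7, 8];  Q = [1, 3, 5] / [2, 4] / [6, 7]
  Insert 6 (step 8): P = [1, 2, 6] / [3, 5, 9] / [7, 8];  Q = [1, 3, 5] / [2, 4, 8] / [6, 7]
  Insert 4 (step 9): P = [1, 2, 4] / [3, 5, 6] / [7, 8, 9];  Q = [1, 3, 5] / [2, 4, 8] / [6, 7, 9]
Final shape: (3, 3, 3).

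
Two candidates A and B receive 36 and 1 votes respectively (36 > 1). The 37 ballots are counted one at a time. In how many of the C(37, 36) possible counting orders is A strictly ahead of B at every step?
Strict-lead orderings = 35

Total orderings of the 37 votes with 36 for A: C(37, 36) = 37. By the Bertrand ballot formula (Cycle Lemma / reflection principle), the number of orderings in which A is strictly ahead of B throughout is (p − q)/(p + q) · C(p + q, p) = (36 − 1)/(36 + 1) · 37 = 35.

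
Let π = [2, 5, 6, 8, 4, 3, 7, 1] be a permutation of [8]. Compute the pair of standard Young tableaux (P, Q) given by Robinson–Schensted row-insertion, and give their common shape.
P = [1, 3, 6, 7] / [2, 8] / [4] / [5];  Q = [1, 2, 3, 4] / [5, 7] / [6] / [8];  common shape = (4, 2, 1, 1)

Row-insert the values π_1, π_2, … into P one at a time, bumping the leftmost entry strictly greater than the inserted value down to the next row. The recording tableau Q records, in position (i, j), the step at which that cell was added to P.
  Insert 2 (step 1): P = [2];  Q = [1]
  Insert 5 (step 2): P = [2, 5];  Q = [1, 2]
  Insert 6 (step 3): P = [2, 5, 6];  Q = [1, 2, 3]
  Insert 8 (step 4): P = [2, 5, 6, 8];  Q = [1, 2, 3, 4]
  Insert 4 (step 5): P = [2, 4, 6, 8] / [5];  Q = [1, 2, 3, 4] / [5]
  Insert 3 (step 6): P = [2, 3, 6, 8] / [4] / [5];  Q = [1, 2, 3, 4] / [5] / [6]
  Insert 7 (step 7): P = [2, 3, 6, 7] / [4, 8] / [5];  Q = [1, 2, 3, 4] / [5, 7] / [6]
  Insert 1 (step 8): P = [1, 3, 6, 7] / [2, 8] / [4] / [5];  Q = [1, 2, 3, 4] / [5, 7] / [6] / [8]
Final shape: (4, 2, 1, 1).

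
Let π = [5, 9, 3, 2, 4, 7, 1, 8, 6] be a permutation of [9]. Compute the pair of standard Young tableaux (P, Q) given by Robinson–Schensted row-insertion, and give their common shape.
P = [1, 4, 6, 8] / [2, 7] / [3, 9] / [5];  Q = [1, 2, 6, 8] / [3, 5] / [4, 9] / [7];  common shape = (4, 2, 2, 1)

Row-insert the values π_1, π_2, … into P one at a time, bumping the leftmost entry strictly greater than the inserted value down to the next row. The recording tableau Q records, in position (i, j), the step at which that cell was added to P.
  Insert 5 (step 1): P = [5];  Q = [1]
  Insert 9 (step 2): P = [5, 9];  Q = [1, 2]
  Insert 3 (step 3): P = [3, 9] / [5];  Q = [1, 2] / [3]
  Insert 2 (step 4): P = [2, 9] / [3] / [5];  Q = [1, 2] / [3] / [4]
  Insert 4 (step 5): P = [2, 4] / [3, 9] / [5];  Q = [1, 2] / [3, 5] / [4]
  Insert 7 (step 6): P = [2, 4, 7] / [3, 9] / [5];  Q = [1, 2, 6] / [3, 5] / [4]
  Insert 1 (step 7): P = [1, 4, 7] / [2, 9] / [3] / [5];  Q = [1, 2, 6] / [3, 5] / [4] / [7]
  Insert 8 (step 8): P = [1, 4, 7, 8] / [2, 9] / [3] / [5];  Q = [1, 2, 6, 8] / [3, 5] / [4] / [7]
  Insert 6 (step 9): P = [1, 4, 6, 8] / [2, 7] / [3, 9] / [5];  Q = [1, 2, 6, 8] / [3, 5] / [4, 9] / [7]
Final shape: (4, 2, 2, 1).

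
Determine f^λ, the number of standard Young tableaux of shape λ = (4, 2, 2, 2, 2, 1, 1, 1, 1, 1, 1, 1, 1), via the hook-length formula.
# SYT of shape (4, 2, 2, 2, 2, 1, 1, 1, 1, 1, 1, 1, 1) = 654075

Hook-length formula: f^λ = n! / Π hook(c), product over all cells c of the Young diagram. For λ = (4, 2, 2, 2, 2, 1, 1, 1, 1, 1, 1, 1, 1), n = 20 boxes. Hook lengths by row (left-to-right, top-to-bottom): [16, 7, 2, 1]; [13, 4]; [12, 3]; [11, 2]; [10, 1]; [8]; [7]; [6]; [5]; [4]; [3]; [2]; [1]. Product of hooks = 3719607091200. So f^λ = 20! / 3719607091200 = 2432902008176640000 / 3719607091200 = 654075.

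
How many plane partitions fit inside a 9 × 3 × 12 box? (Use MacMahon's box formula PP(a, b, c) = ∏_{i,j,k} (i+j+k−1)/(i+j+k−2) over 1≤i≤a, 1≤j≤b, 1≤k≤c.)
PP(9, 3, 12) = 217233856319480

Evaluate the triple product over i = 1..9, j = 1..3, k = 1..12. The factors are (2/1) · (3/2) · (4/3) · (5/4) · (6/5) · (7/6) · (8/7) · (9/8) · … (324 factors total). The numerators and denominators telescope so the product is an integer; carrying out the multiplication exactly gives PP(9, 3, 12) = 217233856319480.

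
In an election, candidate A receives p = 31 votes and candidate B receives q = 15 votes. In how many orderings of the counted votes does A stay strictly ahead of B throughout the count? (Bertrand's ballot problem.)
Strict-lead orderings = 177996090624

Total orderings of the 46 votes with 31 for A: C(46, 31) = 511738760544. By the Bertrand ballot formula (Cycle Lemma / reflection principle), the number of orderings in which A is strictly ahead of B throughout is (p − q)/(p + q) · C(p + q, p) = (31 − 15)/(31 + 15) · 511738760544 = 177996090624.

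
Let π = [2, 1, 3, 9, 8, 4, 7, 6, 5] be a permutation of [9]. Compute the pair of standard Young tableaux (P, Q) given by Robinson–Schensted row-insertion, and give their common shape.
P = [1, 3, 4, 5] / [2, 6] / [7] / [8] / [9];  Q = [1, 3, 4, 7] / [2, 5] / [6] / [8] / [9];  common shape = (4, 2, 1, 1, 1)

Row-insert the values π_1, π_2, … into P one at a time, bumping the leftmost entry strictly greater than the inserted value down to the next row. The recording tableau Q records, in position (i, j), the step at which that cell was added to P.
  Insert 2 (step 1): P = [2];  Q = [1]
  Insert 1 (step 2): P = [1] / [2];  Q = [1] / [2]
  Insert 3 (step 3): P = [1, 3] / [2];  Q = [1, 3] / [2]
  Insert 9 (step 4): P = [1, 3, 9] / [2];  Q = [1, 3, 4] / [2]
  Insert 8 (step 5): P = [1, 3, 8] / [2, 9];  Q = [1, 3, 4] / [2, 5]
  Insert 4 (step 6): P = [1, 3, 4] / [2, 8] / [9];  Q = [1, 3, 4] / [2, 5] / [6]
  Insert 7 (step 7): P = [1, 3, 4, 7] / [2, 8] / [9];  Q = [1, 3, 4, 7] / [2, 5] / [6]
  Insert 6 (step 8): P = [1, 3, 4, 6] / [2, 7] / [8] / [9];  Q = [1, 3, 4, 7] / [2, 5] / [6] / [8]
  Insert 5 (step 9): P = [1, 3, 4, 5] / [2, 6] / [7] / [8] / [9];  Q = [1, 3, 4, 7] / [2, 5] / [6] / [8] / [9]
Final shape: (4, 2, 1, 1, 1).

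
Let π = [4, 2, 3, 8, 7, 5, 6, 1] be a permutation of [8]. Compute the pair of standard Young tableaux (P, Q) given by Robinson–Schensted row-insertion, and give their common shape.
P = [1, 3, 5, 6] / [2, 7] / [4] / [8];  Q = [1, 3, 4, 7] / [2, 5] / [6] / [8];  common shape = (4, 2, 1, 1)

Row-insert the values π_1, π_2, … into P one at a time, bumping the leftmost entry strictly greater than the inserted value down to the next row. The recording tableau Q records, in position (i, j), the step at which that cell was added to P.
  Insert 4 (step 1): P = [4];  Q = [1]
  Insert 2 (step 2): P = [2] / [4];  Q = [1] / [2]
  Insert 3 (step 3): P = [2, 3] / [4];  Q = [1, 3] / [2]
  Insert 8 (step 4): P = [2, 3, 8] / [4];  Q = [1, 3, 4] / [2]
  Insert 7 (step 5): P = [2, 3, 7] / [4, 8];  Q = [1, 3, 4] / [2, 5]
  Insert 5 (step 6): P = [2, 3, 5] / [4, 7] / [8];  Q = [1, 3, 4] / [2, 5] / [6]
  Insert 6 (step 7): P = [2, 3, 5, 6] / [4, 7] / [8];  Q = [1, 3, 4, 7] / [2, 5] / [6]
  Insert 1 (step 8): P = [1, 3, 5, 6] / [2, 7] / [4] / [8];  Q = [1, 3, 4, 7] / [2, 5] / [6] / [8]
Final shape: (4, 2, 1, 1).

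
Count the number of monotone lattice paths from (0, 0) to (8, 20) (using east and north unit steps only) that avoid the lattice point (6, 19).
Number of paths = 2576805

Total paths from (0, 0) to (8, 20): C(28, 8) = 3108105. Paths through (6, 19): (paths (0, 0) → (6, 19)) × (paths (6, 19) → (8, 20)) = C(25, 6) · C(3, 2) = 177100 · 3 = 531300. Avoidance count = 3108105 − 531300 = 2576805.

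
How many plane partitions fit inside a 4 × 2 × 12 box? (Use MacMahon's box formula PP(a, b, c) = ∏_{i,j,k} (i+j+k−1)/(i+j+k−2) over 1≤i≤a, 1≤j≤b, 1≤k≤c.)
PP(4, 2, 12) = 866320

Evaluate the triple product over i = 1..4, j = 1..2, k = 1..12. The factors are (2/1) · (3/2) · (4/3) · (5/4) · (6/5) · (7/6) · (8/7) · (9/8) · … (96 factors total). The numerators and denominators telescope so the product is an integer; carrying out the multiplication exactly gives PP(4, 2, 12) = 866320.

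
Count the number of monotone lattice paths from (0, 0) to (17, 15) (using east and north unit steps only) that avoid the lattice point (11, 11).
Number of paths = 417582000

Total paths from (0, 0) to (17, 15): C(32, 17) = 565722720. Paths through (11, 11): (paths (0, 0) → (11, 11)) × (paths (11, 11) → (17, 15)) = C(22, 11) · C(10, 6) = 705432 · 210 = 148140720. Avoidance count = 565722720 − 148140720 = 417582000.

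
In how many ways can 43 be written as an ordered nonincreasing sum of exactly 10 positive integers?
p(43, 10 parts) = 5888

Partitions of n into exactly k parts are in bijection with partitions of n − k into at most k parts (subtract 1 from each part). So p(43, exactly 10) = p(33, parts ≤ 10). Computing via the recurrence p(m, j) = p(m, j−1) + p(m−j, j) gives 5888.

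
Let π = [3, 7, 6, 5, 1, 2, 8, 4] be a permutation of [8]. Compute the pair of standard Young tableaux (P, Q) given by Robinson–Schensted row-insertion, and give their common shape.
P = [1, 2, 4] / [3, 5, 8] / [6] / [7];  Q = [1, 2, 7] / [3, 6, 8] / [4] / [5];  common shape = (3, 3, 1, 1)

Row-insert the values π_1, π_2, … into P one at a time, bumping the leftmost entry strictly greater than the inserted value down to the next row. The recording tableau Q records, in position (i, j), the step at which that cell was added to P.
  Insert 3 (step 1): P = [3];  Q = [1]
  Insert 7 (step 2): P = [3, 7];  Q = [1, 2]
  Insert 6 (step 3): P = [3, 6] / [7];  Q = [1, 2] / [3]
  Insert 5 (step 4): P = [3, 5] / [6] / [7];  Q = [1, 2] / [3] / [4]
  Insert 1 (step 5): P = [1, 5] / [3] / [6] / [7];  Q = [1, 2] / [3] / [4] / [5]
  Insert 2 (step 6): P = [1, 2] / [3, 5] / [6] / [7];  Q = [1, 2] / [3, 6] / [4] / [5]
  Insert 8 (step 7): P = [1, 2, 8] / [3, 5] / [6] / [7];  Q = [1, 2, 7] / [3, 6] / [4] / [5]
  Insert 4 (step 8): P = [1, 2, 4] / [3, 5, 8] / [6] / [7];  Q = [1, 2, 7] / [3, 6, 8] / [4] / [5]
Final shape: (3, 3, 1, 1).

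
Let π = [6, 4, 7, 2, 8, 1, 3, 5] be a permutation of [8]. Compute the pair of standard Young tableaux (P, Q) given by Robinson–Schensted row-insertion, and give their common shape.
P = [1, 3, 5] / [2, 7, 8] / [4] / [6];  Q = [1, 3, 5] / [2, 7, 8] / [4] / [6];  common shape = (3, 3, 1, 1)

Row-insert the values π_1, π_2, … into P one at a time, bumping the leftmost entry strictly greater than the inserted value down to the next row. The recording tableau Q records, in position (i, j), the step at which that cell was added to P.
  Insert 6 (step 1): P = [6];  Q = [1]
  Insert 4 (step 2): P = [4] / [6];  Q = [1] / [2]
  Insert 7 (step 3): P = [4, 7] / [6];  Q = [1, 3] / [2]
  Insert 2 (step 4): P = [2, 7] / [4] / [6];  Q = [1, 3] / [2] / [4]
  Insert 8 (step 5): P = [2, 7, 8] / [4] / [6];  Q = [1, 3, 5] / [2] / [4]
  Insert 1 (step 6): P = [1, 7, 8] / [2] / [4] / [6];  Q = [1, 3, 5] / [2] / [4] / [6]
  Insert 3 (step 7): P = [1, 3, 8] / [2, 7] / [4] / [6];  Q = [1, 3, 5] / [2, 7] / [4] / [6]
  Insert 5 (step 8): P = [1, 3, 5] / [2, 7, 8] / [4] / [6];  Q = [1, 3, 5] / [2, 7, 8] / [4] / [6]
Final shape: (3, 3, 1, 1).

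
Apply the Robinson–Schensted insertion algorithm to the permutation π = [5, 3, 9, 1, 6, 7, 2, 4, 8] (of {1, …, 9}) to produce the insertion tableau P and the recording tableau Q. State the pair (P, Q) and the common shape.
P = [1, 2, 4, 8] / [3, 6, 7] / [5, 9];  Q = [1, 3, 6, 9] / [2, 5, 8] / [4, 7];  common shape = (4, 3, 2)

Row-insert the values π_1, π_2, … into P one at a time, bumping the leftmost entry strictly greater than the inserted value down to the next row. The recording tableau Q records, in position (i, j), the step at which that cell was added to P.
  Insert 5 (step 1): P = [5];  Q = [1]
  Insert 3 (step 2): P = [3] / [5];  Q = [1] / [2]
  Insert 9 (step 3): P = [3, 9] / [5];  Q = [1, 3] / [2]
  Insert 1 (step 4): P = [1, 9] / [3] / [5];  Q = [1, 3] / [2] / [4]
  Insert 6 (step 5): P = [1, 6] / [3, 9] / [5];  Q = [1, 3] / [2, 5] / [4]
  Insert 7 (step 6): P = [1, 6, 7] / [3, 9] / [5];  Q = [1, 3, 6] / [2, 5] / [4]
  Insert 2 (step 7): P = [1, 2, 7] / [3, 6] / [5, 9];  Q = [1, 3, 6] / [2, 5] / [4, 7]
  Insert 4 (step 8): P = [1, 2, 4] / [3, 6, 7] / [5, 9];  Q = [1, 3, 6] / [2, 5, 8] / [4, 7]
  Insert 8 (step 9): P = [1, 2, 4, 8] / [3, 6, 7] / [5, 9];  Q = [1, 3, 6, 9] / [2, 5, 8] / [4, 7]
Final shape: (4, 3, 2).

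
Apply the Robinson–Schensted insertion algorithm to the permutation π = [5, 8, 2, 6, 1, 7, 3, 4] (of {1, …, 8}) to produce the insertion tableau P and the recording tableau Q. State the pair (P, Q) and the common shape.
P = [1, 3, 4] / [2, 6, 7] / [5, 8];  Q = [1, 2, 6] / [3, 4, 8] / [5, 7];  common shape = (3, 3, 2)

Row-insert the values π_1, π_2, … into P one at a time, bumping the leftmost entry strictly greater than the inserted value down to the next row. The recording tableau Q records, in position (i, j), the step at which that cell was added to P.
  Insert 5 (step 1): P = [5];  Q = [1]
  Insert 8 (step 2): P = [5, 8];  Q = [1, 2]
  Insert 2 (step 3): P = [2, 8] / [5];  Q = [1, 2] / [3]
  Insert 6 (step 4): P = [2, 6] / [5, 8];  Q = [1, 2] / [3, 4]
  Insert 1 (step 5): P = [1, 6] / [2, 8] / [5];  Q = [1, 2] / [3, 4] / [5]
  Insert 7 (step 6): P = [1, 6, 7] / [2, 8] / [5];  Q = [1, 2, 6] / [3, 4] / [5]
  Insert 3 (step 7): P = [1, 3, 7] / [2, 6] / [5, 8];  Q = [1, 2, 6] / [3, 4] / [5, 7]
  Insert 4 (step 8): P = [1, 3, 4] / [2, 6, 7] / [5, 8];  Q = [1, 2, 6] / [3, 4, 8] / [5, 7]
Final shape: (3, 3, 2).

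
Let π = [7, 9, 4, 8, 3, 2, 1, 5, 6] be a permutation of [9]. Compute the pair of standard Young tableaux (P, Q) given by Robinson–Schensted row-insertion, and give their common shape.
P = [1, 5, 6] / [2, 8] / [3, 9] / [4] / [7];  Q = [1, 2, 9] / [3, 4] / [5, 8] / [6] / [7];  common shape = (3, 2, 2, 1, 1)

Row-insert the values π_1, π_2, … into P one at a time, bumping the leftmost entry strictly greater than the inserted value down to the next row. The recording tableau Q records, in position (i, j), the step at which that cell was added to P.
  Insert 7 (step 1): P = [7];  Q = [1]
  Insert 9 (step 2): P = [7, 9];  Q = [1, 2]
  Insert 4 (step 3): P = [4, 9] / [7];  Q = [1, 2] / [3]
  Insert 8 (step 4): P = [4, 8] / [7, 9];  Q = [1, 2] / [3, 4]
  Insert 3 (step 5): P = [3, 8] / [4, 9] / [7];  Q = [1, 2] / [3, 4] / [5]
  Insert 2 (step 6): P = [2, 8] / [3, 9] / [4] / [7];  Q = [1, 2] / [3, 4] / [5] / [6]
  Insert 1 (step 7): P = [1, 8] / [2, 9] / [3] / [4] / [7];  Q = [1, 2] / [3, 4] / [5] / [6] / [7]
  Insert 5 (step 8): P = [1, 5] / [2, 8] / [3, 9] / [4] / [7];  Q = [1, 2] / [3, 4] / [5, 8] / [6] / [7]
  Insert 6 (step 9): P = [1, 5, 6] / [2, 8] / [3, 9] / [4] / [7];  Q = [1, 2, 9] / [3, 4] / [5, 8] / [6] / [7]
Final shape: (3, 2, 2, 1, 1).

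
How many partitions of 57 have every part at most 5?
p(57, parts ≤ 5) = 5969

Use the recurrence p(n, m) = p(n, m−1) + p(n−m, m): either the largest part is < m (count p(n, m−1)) or the largest part is exactly m (remove one copy of m, count p(n−m, m)). With p(0, ·) = 1 this gives p(57, parts ≤ 5) = 5969. (By conjugating Young diagrams, this also counts partitions of 57 into at most 5 parts.)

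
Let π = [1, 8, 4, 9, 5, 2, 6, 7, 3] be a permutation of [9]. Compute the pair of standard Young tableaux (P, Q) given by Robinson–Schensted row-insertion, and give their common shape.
P = [1, 2, 3, 6, 7] / [4, 5] / [8, 9];  Q = [1, 2, 4, 7, 8] / [3, 5] / [6, 9];  common shape = (5, 2, 2)

Row-insert the values π_1, π_2, … into P one at a time, bumping the leftmost entry strictly greater than the inserted value down to the next row. The recording tableau Q records, in position (i, j), the step at which that cell was added to P.
  Insert 1 (step 1): P = [1];  Q = [1]
  Insert 8 (step 2): P = [1, 8];  Q = [1, 2]
  Insert 4 (step 3): P = [1, 4] / [8];  Q = [1, 2] / [3]
  Insert 9 (step 4): P = [1, 4, 9] / [8];  Q = [1, 2, 4] / [3]
  Insert 5 (step 5): P = [1, 4, 5] / [8, 9];  Q = [1, 2, 4] / [3, 5]
  Insert 2 (step 6): P = [1, 2, 5] / [4, 9] / [8];  Q = [1, 2, 4] / [3, 5] / [6]
  Insert 6 (step 7): P = [1, 2, 5, 6] / [4, 9] / [8];  Q = [1, 2, 4, 7] / [3, 5] / [6]
  Insert 7 (step 8): P = [1, 2, 5, 6, 7] / [4, 9] / [8];  Q = [1, 2, 4, 7, 8] / [3, 5] / [6]
  Insert 3 (step 9): P = [1, 2, 3, 6, 7] / [4, 5] / [8, 9];  Q = [1, 2, 4, 7, 8] / [3, 5] / [6, 9]
Final shape: (5, 2, 2).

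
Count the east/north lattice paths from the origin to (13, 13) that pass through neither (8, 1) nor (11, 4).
Number of paths = 10279733

Inclusion–exclusion. Total paths: C(26, 13) = 10400600. Through P₁: C(9, 8)·C(17, 5) = 55692. Through P₂: C(15, 11)·C(11, 2) = 75075. Since P₁ is strictly southwest of P₂, a monotone path through both must visit P₁ then P₂; paths through both = C(9, 8)·C(6, 3)·C(11, 2) = 9900. Avoid both = 10400600 − 55692 − 75075 + 9900 = 10279733.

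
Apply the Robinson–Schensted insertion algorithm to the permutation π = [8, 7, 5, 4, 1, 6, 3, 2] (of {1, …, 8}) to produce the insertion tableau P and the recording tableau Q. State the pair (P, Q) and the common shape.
P = [1, 2] / [3, 6] / [4] / [5] / [7] / [8];  Q = [1, 6] / [2, 7] / [3] / [4] / [5] / [8];  common shape = (2, 2, 1, 1, 1, 1)

Row-insert the values π_1, π_2, … into P one at a time, bumping the leftmost entry strictly greater than the inserted value down to the next row. The recording tableau Q records, in position (i, j), the step at which that cell was added to P.
  Insert 8 (step 1): P = [8];  Q = [1]
  Insert 7 (step 2): P = [7] / [8];  Q = [1] / [2]
  Insert 5 (step 3): P = [5] / [7] / [8];  Q = [1] / [2] / [3]
  Insert 4 (step 4): P = [4] / [5] / [7] / [8];  Q = [1] / [2] / [3] / [4]
  Insert 1 (step 5): P = [1] / [4] / [5] / [7] / [8];  Q = [1] / [2] / [3] / [4] / [5]
  Insert 6 (step 6): P = [1, 6] / [4] / [5] / [7] / [8];  Q = [1, 6] / [2] / [3] / [4] / [5]
  Insert 3 (step 7): P = [1, 3] / [4, 6] / [5] / [7] / [8];  Q = [1, 6] / [2, 7] / [3] / [4] / [5]
  Insert 2 (step 8): P = [1, 2] / [3, 6] / [4] / [5] / [7] / [8];  Q = [1, 6] / [2, 7] / [3] / [4] / [5] / [8]
Final shape: (2, 2, 1, 1, 1, 1).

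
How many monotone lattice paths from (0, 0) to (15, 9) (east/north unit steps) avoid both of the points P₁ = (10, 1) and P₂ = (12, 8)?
Number of paths = 791051

Inclusion–exclusion. Total paths: C(24, 15) = 1307504. Through P₁: C(11, 10)·C(13, 5) = 14157. Through P₂: C(20, 12)·C(4, 3) = 503880. Since P₁ is strictly southwest of P₂, a monotone path through both must visit P₁ then P₂; paths through both = C(11, 10)·C(9, 2)·C(4, 3) = 1584. Avoid both = 1307504 − 14157 − 503880 + 1584 = 791051.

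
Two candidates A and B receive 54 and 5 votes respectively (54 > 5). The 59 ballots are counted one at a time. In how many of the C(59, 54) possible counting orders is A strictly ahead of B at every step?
Strict-lead orderings = 4157846

Total orderings of the 59 votes with 54 for A: C(59, 54) = 5006386. By the Bertrand ballot formula (Cycle Lemma / reflection principle), the number of orderings in which A is strictly ahead of B throughout is (p − q)/(p + q) · C(p + q, p) = (54 − 5)/(54 + 5) · 5006386 = 4157846.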